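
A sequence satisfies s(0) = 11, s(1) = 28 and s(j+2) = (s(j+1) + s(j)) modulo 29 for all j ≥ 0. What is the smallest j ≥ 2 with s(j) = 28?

5

Listing terms: s(0) = 11; s(1) = 28; s(2) = 10; s(3) = 9; s(4) = 19; s(5) = 28; s(6) = 18; s(7) = 17; s(8) = 6; s(9) = 23; s(10) = 0; s(11) = 23; s(12) = 23; s(13) = 17; s(14) = 11; s(15) = 28.
Since (s(14), s(15)) = (s(0), s(1)) = (11, 28) (two consecutive terms determine the rest), the sequence is periodic with period 14.
The value 28 first appears (with j ≥ 2) at s(5).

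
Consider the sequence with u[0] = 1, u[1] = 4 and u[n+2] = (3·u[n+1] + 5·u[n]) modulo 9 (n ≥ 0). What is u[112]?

1

u[0] = 1,  u[1] = 4,  u[2] = 8,  u[3] = 8,  u[4] = 1,  u[5] = 7,  u[6] = 8,  u[7] = 5,  u[8] = 1,  u[9] = 1,  u[10] = 8,  u[11] = 2,  u[12] = 1,  u[13] = 4.
The sequence repeats with period 12.
(112 - 0) mod 12 = 4, so u[112] = u[4] = 1.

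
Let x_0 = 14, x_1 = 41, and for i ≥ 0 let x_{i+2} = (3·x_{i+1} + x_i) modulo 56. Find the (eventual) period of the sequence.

Computing terms: x_0 = 14, x_1 = 41, x_2 = 25, x_3 = 4, x_4 = 37, x_5 = 3, x_6 = 46, x_7 = 29, x_8 = 21, x_9 = 36, x_{10} = 17, x_{11} = 31, x_{12} = 54, x_{13} = 25, x_{14} = 17, x_{15} = 20, x_{16} = 21, x_{17} = 27, x_{18} = 46, x_{19} = 53, x_{20} = 37, x_{21} = 52, x_{22} = 25, x_{23} = 15, x_{24} = 14, x_{25} = 1, x_{26} = 17, x_{27} = 52, x_{28} = 5, x_{29} = 11, x_{30} = 38, x_{31} = 13, x_{32} = 21, x_{33} = 20, x_{34} = 25, x_{35} = 39, x_{36} = 30, x_{37} = 17, x_{38} = 25, x_{39} = 36, x_{40} = 21, x_{41} = 43, x_{42} = 38, x_{43} = 45, x_{44} = 5, x_{45} = 4, x_{46} = 17, x_{47} = 55, x_{48} = 14, x_{49} = 41.
Since (x_{48}, x_{49}) = (x_0, x_1) = (14, 41) (two consecutive terms determine the rest), the sequence is periodic with period 48.

48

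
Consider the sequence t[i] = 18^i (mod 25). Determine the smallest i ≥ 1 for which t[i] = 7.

Listing terms: t[0] = 1,  t[1] = 18,  t[2] = 24,  t[3] = 7,  t[4] = 1.
The sequence repeats with period 4.
The value 7 first appears (with i ≥ 1) at t[3].

3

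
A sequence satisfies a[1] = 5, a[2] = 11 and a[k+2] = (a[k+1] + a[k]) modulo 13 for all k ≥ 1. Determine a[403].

Computing terms: a[1] = 5; a[2] = 11; a[3] = 3; a[4] = 1; a[5] = 4; a[6] = 5; a[7] = 9; a[8] = 1; a[9] = 10; a[10] = 11; a[11] = 8; a[12] = 6; a[13] = 1; a[14] = 7; a[15] = 8; a[16] = 2; a[17] = 10; a[18] = 12; a[19] = 9; a[20] = 8; a[21] = 4; a[22] = 12; a[23] = 3; a[24] = 2; a[25] = 5; a[26] = 7; a[27] = 12; a[28] = 6; a[29] = 5; a[30] = 11.
The sequence repeats with period 28.
So a[403] = a[1 + ((403-1) mod 28)] = a[11] = 8.

8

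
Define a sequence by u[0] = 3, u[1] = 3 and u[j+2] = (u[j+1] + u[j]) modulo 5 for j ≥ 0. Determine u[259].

Listing terms: u[0] = 3,  u[1] = 3,  u[2] = 1,  u[3] = 4,  u[4] = 0,  u[5] = 4,  u[6] = 4,  u[7] = 3,  u[8] = 2,  u[9] = 0,  u[10] = 2,  u[11] = 2,  u[12] = 4,  u[13] = 1,  u[14] = 0,  u[15] = 1,  u[16] = 1,  u[17] = 2,  u[18] = 3,  u[19] = 0,  u[20] = 3,  u[21] = 3.
The sequence repeats with period 20.
So u[259] = u[0 + ((259-0) mod 20)] = u[19] = 0.

0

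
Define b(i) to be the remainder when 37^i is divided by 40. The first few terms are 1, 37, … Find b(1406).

We have b(0) = 1; b(1) = 37; b(2) = 9; b(3) = 13; b(4) = 1.
The sequence repeats with period 4.
So b(1406) = b(0 + ((1406-0) mod 4)) = b(2) = 9.

9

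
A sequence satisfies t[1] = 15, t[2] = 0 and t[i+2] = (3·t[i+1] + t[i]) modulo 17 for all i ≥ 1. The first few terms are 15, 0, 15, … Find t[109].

3

Computing terms: t[1] = 15, t[2] = 0, t[3] = 15, t[4] = 11, t[5] = 14, t[6] = 2, t[7] = 3, t[8] = 11, t[9] = 2, t[10] = 0, t[11] = 2, t[12] = 6, t[13] = 3, t[14] = 15, t[15] = 14, t[16] = 6, t[17] = 15, t[18] = 0.
Since (t[17], t[18]) = (t[1], t[2]) = (15, 0) (two consecutive terms determine the rest), the sequence is periodic with period 16.
(109 - 1) mod 16 = 12, so t[109] = t[13] = 3.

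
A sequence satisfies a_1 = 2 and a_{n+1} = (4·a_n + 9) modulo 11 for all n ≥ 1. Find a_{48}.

Listing terms: a_1 = 2, a_2 = 6, a_3 = 0, a_4 = 9, a_5 = 1, a_6 = 2.
The sequence repeats with period 5.
(48 - 1) mod 5 = 2, so a_{48} = a_3 = 0.

0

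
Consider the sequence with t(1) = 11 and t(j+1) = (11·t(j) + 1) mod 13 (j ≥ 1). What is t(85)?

11

Computing terms: t(1) = 11,  t(2) = 5,  t(3) = 4,  t(4) = 6,  t(5) = 2,  t(6) = 10,  t(7) = 7,  t(8) = 0,  t(9) = 1,  t(10) = 12,  t(11) = 3,  t(12) = 8,  t(13) = 11.
The sequence repeats with period 12.
(85 - 1) mod 12 = 0, so t(85) = t(1) = 11.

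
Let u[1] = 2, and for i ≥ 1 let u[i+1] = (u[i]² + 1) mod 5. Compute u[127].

Computing terms: u[1] = 2; u[2] = 0; u[3] = 1; u[4] = 2.
The sequence repeats with period 3.
So u[127] = u[1 + ((127-1) mod 3)] = u[1] = 2.

2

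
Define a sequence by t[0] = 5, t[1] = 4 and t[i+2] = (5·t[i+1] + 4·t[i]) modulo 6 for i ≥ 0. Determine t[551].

We have t[0] = 5, t[1] = 4, t[2] = 4, t[3] = 0, t[4] = 4, t[5] = 2, t[6] = 2, t[7] = 0, t[8] = 2, t[9] = 4, t[10] = 4.
Since (t[9], t[10]) = (t[1], t[2]) = (4, 4) (two consecutive terms determine the rest), the sequence is eventually periodic: after a pre-period of length 1 it cycles with period 8.
For i ≥ 1, t[i] depends only on (i - 1) mod 8. (551 - 1) mod 8 = 6, so t[551] = t[7] = 0.

0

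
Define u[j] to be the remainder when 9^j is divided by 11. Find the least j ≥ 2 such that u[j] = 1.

We have u[1] = 9,  u[2] = 4,  u[3] = 3,  u[4] = 5,  u[5] = 1,  u[6] = 9.
The sequence repeats with period 5.
The value 1 first appears (with j ≥ 2) at u[5].

5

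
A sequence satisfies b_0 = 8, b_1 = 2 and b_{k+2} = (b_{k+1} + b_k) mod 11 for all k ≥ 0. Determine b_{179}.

We have b_0 = 8, b_1 = 2, b_2 = 10, b_3 = 1, b_4 = 0, b_5 = 1, b_6 = 1, b_7 = 2, b_8 = 3, b_9 = 5, b_{10} = 8, b_{11} = 2.
The sequence repeats with period 10.
(179 - 0) mod 10 = 9, so b_{179} = b_9 = 5.

5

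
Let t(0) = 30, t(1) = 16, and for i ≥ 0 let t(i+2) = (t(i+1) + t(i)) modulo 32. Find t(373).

We have t(0) = 30, t(1) = 16, t(2) = 14, t(3) = 30, t(4) = 12, t(5) = 10, t(6) = 22, t(7) = 0, t(8) = 22, t(9) = 22, t(10) = 12, t(11) = 2, t(12) = 14, t(13) = 16, t(14) = 30, t(15) = 14, t(16) = 12, t(17) = 26, t(18) = 6, t(19) = 0, t(20) = 6, t(21) = 6, t(22) = 12, t(23) = 18, t(24) = 30, t(25) = 16.
The sequence repeats with period 24.
(373 - 0) mod 24 = 13, so t(373) = t(13) = 16.

16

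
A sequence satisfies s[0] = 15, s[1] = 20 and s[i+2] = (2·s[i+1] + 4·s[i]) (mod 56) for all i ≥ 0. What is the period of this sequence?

Computing terms: s[0] = 15; s[1] = 20; s[2] = 44; s[3] = 0; s[4] = 8; s[5] = 16; s[6] = 8; s[7] = 24; s[8] = 24; s[9] = 32; s[10] = 48; s[11] = 0; s[12] = 24; s[13] = 48; s[14] = 24; s[15] = 16; s[16] = 16; s[17] = 40; s[18] = 32; s[19] = 0; s[20] = 16; s[21] = 32; s[22] = 16; s[23] = 48; s[24] = 48; s[25] = 8; s[26] = 40; s[27] = 0; s[28] = 48; s[29] = 40; s[30] = 48; s[31] = 32; s[32] = 32; s[33] = 24; s[34] = 8; s[35] = 0; s[36] = 32; s[37] = 8; s[38] = 32; s[39] = 40; s[40] = 40; s[41] = 16; s[42] = 24; s[43] = 0; s[44] = 40; s[45] = 24; s[46] = 40; s[47] = 8; s[48] = 8; s[49] = 48; s[50] = 16; s[51] = 0; s[52] = 8.
Since (s[51], s[52]) = (s[3], s[4]) = (0, 8) (two consecutive terms determine the rest), the sequence is eventually periodic: after a pre-period of length 3 it cycles with period 48.

48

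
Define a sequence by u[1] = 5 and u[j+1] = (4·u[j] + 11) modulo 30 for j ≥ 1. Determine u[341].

Computing terms: u[1] = 5,  u[2] = 1,  u[3] = 15,  u[4] = 11,  u[5] = 25,  u[6] = 21,  u[7] = 5.
Since u[7] = u[1] = 5, the sequence is periodic with period 6.
(341 - 1) mod 6 = 4, so u[341] = u[5] = 25.

25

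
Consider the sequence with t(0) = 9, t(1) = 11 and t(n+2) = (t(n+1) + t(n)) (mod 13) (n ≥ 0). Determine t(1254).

We have t(0) = 9,  t(1) = 11,  t(2) = 7,  t(3) = 5,  t(4) = 12,  t(5) = 4,  t(6) = 3,  t(7) = 7,  t(8) = 10,  t(9) = 4,  t(10) = 1,  t(11) = 5,  t(12) = 6,  t(13) = 11,  t(14) = 4,  t(15) = 2,  t(16) = 6,  t(17) = 8,  t(18) = 1,  t(19) = 9,  t(20) = 10,  t(21) = 6,  t(22) = 3,  t(23) = 9,  t(24) = 12,  t(25) = 8,  t(26) = 7,  t(27) = 2,  t(28) = 9,  t(29) = 11.
Since (t(28), t(29)) = (t(0), t(1)) = (9, 11) (two consecutive terms determine the rest), the sequence is periodic with period 28.
(1254 - 0) mod 28 = 22, so t(1254) = t(22) = 3.

3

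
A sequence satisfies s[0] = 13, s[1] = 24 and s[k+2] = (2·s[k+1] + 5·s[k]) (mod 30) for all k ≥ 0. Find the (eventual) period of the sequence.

12

Listing terms: s[0] = 13; s[1] = 24; s[2] = 23; s[3] = 16; s[4] = 27; s[5] = 14; s[6] = 13; s[7] = 6; s[8] = 17; s[9] = 4; s[10] = 3; s[11] = 26; s[12] = 7; s[13] = 24; s[14] = 23.
Since (s[13], s[14]) = (s[1], s[2]) = (24, 23) (two consecutive terms determine the rest), the sequence is eventually periodic: after a pre-period of length 1 it cycles with period 12.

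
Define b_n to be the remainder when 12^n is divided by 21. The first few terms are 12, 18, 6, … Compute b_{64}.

9

We have b_1 = 12, b_2 = 18, b_3 = 6, b_4 = 9, b_5 = 3, b_6 = 15, b_7 = 12.
Since b_7 = b_1 = 12, the sequence is periodic with period 6.
So b_{64} = b_{1 + ((64-1) mod 6)} = b_4 = 9.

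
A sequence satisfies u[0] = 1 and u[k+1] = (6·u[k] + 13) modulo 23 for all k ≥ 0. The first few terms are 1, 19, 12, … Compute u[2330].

9

u[0] = 1, u[1] = 19, u[2] = 12, u[3] = 16, u[4] = 17, u[5] = 0, u[6] = 13, u[7] = 22, u[8] = 7, u[9] = 9, u[10] = 21, u[11] = 1.
Since u[11] = u[0] = 1, the sequence is periodic with period 11.
So u[2330] = u[0 + ((2330-0) mod 11)] = u[9] = 9.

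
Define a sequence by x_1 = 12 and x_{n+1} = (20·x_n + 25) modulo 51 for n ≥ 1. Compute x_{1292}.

40

We have x_1 = 12, x_2 = 10, x_3 = 21, x_4 = 37, x_5 = 0, x_6 = 25, x_7 = 15, x_8 = 19, x_9 = 48, x_{10} = 16, x_{11} = 39, x_{12} = 40, x_{13} = 9, x_{14} = 1, x_{15} = 45, x_{16} = 7, x_{17} = 12.
Since x_{17} = x_1 = 12, the sequence is periodic with period 16.
So x_{1292} = x_{1 + ((1292-1) mod 16)} = x_{12} = 40.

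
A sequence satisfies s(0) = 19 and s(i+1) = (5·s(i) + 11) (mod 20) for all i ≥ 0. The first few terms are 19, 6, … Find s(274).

Computing terms: s(0) = 19; s(1) = 6; s(2) = 1; s(3) = 16; s(4) = 11; s(5) = 6.
Since s(5) = s(1) = 6, the sequence is eventually periodic: after a pre-period of length 1 it cycles with period 4.
For i ≥ 1, s(i) depends only on (i - 1) mod 4. (274 - 1) mod 4 = 1, so s(274) = s(2) = 1.

1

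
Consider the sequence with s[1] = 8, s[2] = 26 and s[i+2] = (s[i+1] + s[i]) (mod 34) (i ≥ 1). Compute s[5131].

We have s[1] = 8; s[2] = 26; s[3] = 0; s[4] = 26; s[5] = 26; s[6] = 18; s[7] = 10; s[8] = 28; s[9] = 4; s[10] = 32; s[11] = 2; s[12] = 0; s[13] = 2; s[14] = 2; s[15] = 4; s[16] = 6; s[17] = 10; s[18] = 16; s[19] = 26; s[20] = 8; s[21] = 0; s[22] = 8; s[23] = 8; s[24] = 16; s[25] = 24; s[26] = 6; s[27] = 30; s[28] = 2; s[29] = 32; s[30] = 0; s[31] = 32; s[32] = 32; s[33] = 30; s[34] = 28; s[35] = 24; s[36] = 18; s[37] = 8; s[38] = 26.
The sequence repeats with period 36.
So s[5131] = s[1 + ((5131-1) mod 36)] = s[19] = 26.

26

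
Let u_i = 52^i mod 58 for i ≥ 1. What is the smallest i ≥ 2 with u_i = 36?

2

u_1 = 52; u_2 = 36; u_3 = 16; u_4 = 20; u_5 = 54; u_6 = 24; u_7 = 30; u_8 = 52.
Since u_8 = u_1 = 52, the sequence is periodic with period 7.
The value 36 first appears (with i ≥ 2) at u_2.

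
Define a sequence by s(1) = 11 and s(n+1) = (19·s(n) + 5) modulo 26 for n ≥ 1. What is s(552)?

14

We have s(1) = 11, s(2) = 6, s(3) = 15, s(4) = 4, s(5) = 3, s(6) = 10, s(7) = 13, s(8) = 18, s(9) = 9, s(10) = 20, s(11) = 21, s(12) = 14, s(13) = 11.
The sequence repeats with period 12.
(552 - 1) mod 12 = 11, so s(552) = s(12) = 14.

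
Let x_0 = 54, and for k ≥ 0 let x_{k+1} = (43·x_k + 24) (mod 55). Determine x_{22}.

Listing terms: x_0 = 54,  x_1 = 36,  x_2 = 32,  x_3 = 25,  x_4 = 54.
Since x_4 = x_0 = 54, the sequence is periodic with period 4.
So x_{22} = x_{0 + ((22-0) mod 4)} = x_2 = 32.

32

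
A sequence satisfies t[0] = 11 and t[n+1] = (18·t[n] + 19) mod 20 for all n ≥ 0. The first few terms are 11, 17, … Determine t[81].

17

Computing terms: t[0] = 11,  t[1] = 17,  t[2] = 5,  t[3] = 9,  t[4] = 1,  t[5] = 17.
Since t[5] = t[1] = 17, the sequence is eventually periodic: after a pre-period of length 1 it cycles with period 4.
For n ≥ 1, t[n] depends only on (n - 1) mod 4. (81 - 1) mod 4 = 0, so t[81] = t[1] = 17.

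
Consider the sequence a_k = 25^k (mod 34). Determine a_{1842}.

a_0 = 1, a_1 = 25, a_2 = 13, a_3 = 19, a_4 = 33, a_5 = 9, a_6 = 21, a_7 = 15, a_8 = 1.
The sequence repeats with period 8.
(1842 - 0) mod 8 = 2, so a_{1842} = a_2 = 13.

13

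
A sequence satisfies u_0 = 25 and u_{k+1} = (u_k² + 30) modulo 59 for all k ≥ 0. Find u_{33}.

Listing terms: u_0 = 25,  u_1 = 6,  u_2 = 7,  u_3 = 20,  u_4 = 17,  u_5 = 24,  u_6 = 16,  u_7 = 50,  u_8 = 52,  u_9 = 20.
Since u_9 = u_3 = 20, the sequence is eventually periodic: after a pre-period of length 3 it cycles with period 6.
For k ≥ 3, u_k depends only on (k - 3) mod 6. (33 - 3) mod 6 = 0, so u_{33} = u_3 = 20.

20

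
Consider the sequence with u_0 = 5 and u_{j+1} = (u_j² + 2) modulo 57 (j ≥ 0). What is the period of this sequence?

6

Computing terms: u_0 = 5; u_1 = 27; u_2 = 47; u_3 = 45; u_4 = 32; u_5 = 0; u_6 = 2; u_7 = 6; u_8 = 38; u_9 = 21; u_{10} = 44; u_{11} = 0.
Since u_{11} = u_5 = 0, the sequence is eventually periodic: after a pre-period of length 5 it cycles with period 6.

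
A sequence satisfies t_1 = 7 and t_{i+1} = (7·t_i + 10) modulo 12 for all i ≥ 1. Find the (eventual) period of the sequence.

3

Listing terms: t_1 = 7; t_2 = 11; t_3 = 3; t_4 = 7.
Since t_4 = t_1 = 7, the sequence is periodic with period 3.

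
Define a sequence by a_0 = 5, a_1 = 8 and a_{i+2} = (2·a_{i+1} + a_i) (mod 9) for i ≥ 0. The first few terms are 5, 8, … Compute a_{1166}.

6

a_0 = 5, a_1 = 8, a_2 = 3, a_3 = 5, a_4 = 4, a_5 = 4, a_6 = 3, a_7 = 1, a_8 = 5, a_9 = 2, a_{10} = 0, a_{11} = 2, a_{12} = 4, a_{13} = 1, a_{14} = 6, a_{15} = 4, a_{16} = 5, a_{17} = 5, a_{18} = 6, a_{19} = 8, a_{20} = 4, a_{21} = 7, a_{22} = 0, a_{23} = 7, a_{24} = 5, a_{25} = 8.
The sequence repeats with period 24.
(1166 - 0) mod 24 = 14, so a_{1166} = a_{14} = 6.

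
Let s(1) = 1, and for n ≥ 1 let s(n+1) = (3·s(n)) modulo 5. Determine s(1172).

s(1) = 1, s(2) = 3, s(3) = 4, s(4) = 2, s(5) = 1.
Since s(5) = s(1) = 1, the sequence is periodic with period 4.
So s(1172) = s(1 + ((1172-1) mod 4)) = s(4) = 2.

2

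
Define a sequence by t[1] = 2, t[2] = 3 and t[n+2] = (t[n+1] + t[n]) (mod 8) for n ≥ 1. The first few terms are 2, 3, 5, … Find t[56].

7

Listing terms: t[1] = 2,  t[2] = 3,  t[3] = 5,  t[4] = 0,  t[5] = 5,  t[6] = 5,  t[7] = 2,  t[8] = 7,  t[9] = 1,  t[10] = 0,  t[11] = 1,  t[12] = 1,  t[13] = 2,  t[14] = 3.
The sequence repeats with period 12.
(56 - 1) mod 12 = 7, so t[56] = t[8] = 7.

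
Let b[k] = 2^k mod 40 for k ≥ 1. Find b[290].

24

b[1] = 2, b[2] = 4, b[3] = 8, b[4] = 16, b[5] = 32, b[6] = 24, b[7] = 8.
Since b[7] = b[3] = 8, the sequence is eventually periodic: after a pre-period of length 2 it cycles with period 4.
For k ≥ 3, b[k] depends only on (k - 3) mod 4. (290 - 3) mod 4 = 3, so b[290] = b[6] = 24.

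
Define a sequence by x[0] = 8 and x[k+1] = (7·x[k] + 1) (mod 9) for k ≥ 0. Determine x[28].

We have x[0] = 8, x[1] = 3, x[2] = 4, x[3] = 2, x[4] = 6, x[5] = 7, x[6] = 5, x[7] = 0, x[8] = 1, x[9] = 8.
Since x[9] = x[0] = 8, the sequence is periodic with period 9.
So x[28] = x[0 + ((28-0) mod 9)] = x[1] = 3.

3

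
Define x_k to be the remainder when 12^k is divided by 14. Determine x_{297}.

Computing terms: x_1 = 12, x_2 = 4, x_3 = 6, x_4 = 2, x_5 = 10, x_6 = 8, x_7 = 12.
Since x_7 = x_1 = 12, the sequence is periodic with period 6.
So x_{297} = x_{1 + ((297-1) mod 6)} = x_3 = 6.

6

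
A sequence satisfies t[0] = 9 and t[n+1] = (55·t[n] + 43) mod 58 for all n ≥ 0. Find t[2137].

t[0] = 9; t[1] = 16; t[2] = 53; t[3] = 0; t[4] = 43; t[5] = 30; t[6] = 11; t[7] = 10; t[8] = 13; t[9] = 4; t[10] = 31; t[11] = 8; t[12] = 19; t[13] = 44; t[14] = 27; t[15] = 20; t[16] = 41; t[17] = 36; t[18] = 51; t[19] = 6; t[20] = 25; t[21] = 26; t[22] = 23; t[23] = 32; t[24] = 5; t[25] = 28; t[26] = 17; t[27] = 50; t[28] = 9.
Since t[28] = t[0] = 9, the sequence is periodic with period 28.
So t[2137] = t[0 + ((2137-0) mod 28)] = t[9] = 4.

4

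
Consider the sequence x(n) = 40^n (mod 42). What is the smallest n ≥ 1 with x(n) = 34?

We have x(0) = 1; x(1) = 40; x(2) = 4; x(3) = 34; x(4) = 16; x(5) = 10; x(6) = 22; x(7) = 40.
Since x(7) = x(1) = 40, the sequence is eventually periodic: after a pre-period of length 1 it cycles with period 6.
The value 34 first appears (with n ≥ 1) at x(3).

3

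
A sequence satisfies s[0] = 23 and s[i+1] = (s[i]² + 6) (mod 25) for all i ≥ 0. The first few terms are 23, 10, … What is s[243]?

Listing terms: s[0] = 23, s[1] = 10, s[2] = 6, s[3] = 17, s[4] = 20, s[5] = 6.
Since s[5] = s[2] = 6, the sequence is eventually periodic: after a pre-period of length 2 it cycles with period 3.
For i ≥ 2, s[i] depends only on (i - 2) mod 3. (243 - 2) mod 3 = 1, so s[243] = s[3] = 17.

17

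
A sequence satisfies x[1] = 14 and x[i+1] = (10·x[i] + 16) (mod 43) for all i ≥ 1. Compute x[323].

x[1] = 14; x[2] = 27; x[3] = 28; x[4] = 38; x[5] = 9; x[6] = 20; x[7] = 1; x[8] = 26; x[9] = 18; x[10] = 24; x[11] = 41; x[12] = 39; x[13] = 19; x[14] = 34; x[15] = 12; x[16] = 7; x[17] = 0; x[18] = 16; x[19] = 4; x[20] = 13; x[21] = 17; x[22] = 14.
Since x[22] = x[1] = 14, the sequence is periodic with period 21.
(323 - 1) mod 21 = 7, so x[323] = x[8] = 26.

26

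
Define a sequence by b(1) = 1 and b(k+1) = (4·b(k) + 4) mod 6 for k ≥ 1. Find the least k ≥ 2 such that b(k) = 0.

Computing terms: b(1) = 1; b(2) = 2; b(3) = 0; b(4) = 4; b(5) = 2.
Since b(5) = b(2) = 2, the sequence is eventually periodic: after a pre-period of length 1 it cycles with period 3.
The value 0 first appears (with k ≥ 2) at b(3).

3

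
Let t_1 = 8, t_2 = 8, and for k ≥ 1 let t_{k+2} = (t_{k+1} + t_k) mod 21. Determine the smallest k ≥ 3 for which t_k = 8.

15

We have t_1 = 8; t_2 = 8; t_3 = 16; t_4 = 3; t_5 = 19; t_6 = 1; t_7 = 20; t_8 = 0; t_9 = 20; t_{10} = 20; t_{11} = 19; t_{12} = 18; t_{13} = 16; t_{14} = 13; t_{15} = 8; t_{16} = 0; t_{17} = 8; t_{18} = 8.
Since (t_{17}, t_{18}) = (t_1, t_2) = (8, 8) (two consecutive terms determine the rest), the sequence is periodic with period 16.
The value 8 first appears (with k ≥ 3) at t_{15}.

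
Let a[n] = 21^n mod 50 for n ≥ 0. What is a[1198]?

11

a[0] = 1,  a[1] = 21,  a[2] = 41,  a[3] = 11,  a[4] = 31,  a[5] = 1.
Since a[5] = a[0] = 1, the sequence is periodic with period 5.
So a[1198] = a[0 + ((1198-0) mod 5)] = a[3] = 11.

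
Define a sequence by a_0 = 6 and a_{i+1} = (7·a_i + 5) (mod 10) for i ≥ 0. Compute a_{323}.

Listing terms: a_0 = 6, a_1 = 7, a_2 = 4, a_3 = 3, a_4 = 6.
Since a_4 = a_0 = 6, the sequence is periodic with period 4.
So a_{323} = a_{0 + ((323-0) mod 4)} = a_3 = 3.

3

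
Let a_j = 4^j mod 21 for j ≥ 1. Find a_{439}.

4

Computing terms: a_1 = 4; a_2 = 16; a_3 = 1; a_4 = 4.
The sequence repeats with period 3.
(439 - 1) mod 3 = 0, so a_{439} = a_1 = 4.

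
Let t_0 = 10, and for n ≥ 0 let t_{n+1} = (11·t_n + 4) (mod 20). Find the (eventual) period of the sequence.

5

Computing terms: t_0 = 10,  t_1 = 14,  t_2 = 18,  t_3 = 2,  t_4 = 6,  t_5 = 10.
The sequence repeats with period 5.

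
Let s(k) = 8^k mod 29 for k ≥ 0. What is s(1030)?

We have s(0) = 1; s(1) = 8; s(2) = 6; s(3) = 19; s(4) = 7; s(5) = 27; s(6) = 13; s(7) = 17; s(8) = 20; s(9) = 15; s(10) = 4; s(11) = 3; s(12) = 24; s(13) = 18; s(14) = 28; s(15) = 21; s(16) = 23; s(17) = 10; s(18) = 22; s(19) = 2; s(20) = 16; s(21) = 12; s(22) = 9; s(23) = 14; s(24) = 25; s(25) = 26; s(26) = 5; s(27) = 11; s(28) = 1.
Since s(28) = s(0) = 1, the sequence is periodic with period 28.
(1030 - 0) mod 28 = 22, so s(1030) = s(22) = 9.

9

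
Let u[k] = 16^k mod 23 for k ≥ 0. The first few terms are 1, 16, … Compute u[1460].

u[0] = 1,  u[1] = 16,  u[2] = 3,  u[3] = 2,  u[4] = 9,  u[5] = 6,  u[6] = 4,  u[7] = 18,  u[8] = 12,  u[9] = 8,  u[10] = 13,  u[11] = 1.
The sequence repeats with period 11.
(1460 - 0) mod 11 = 8, so u[1460] = u[8] = 12.

12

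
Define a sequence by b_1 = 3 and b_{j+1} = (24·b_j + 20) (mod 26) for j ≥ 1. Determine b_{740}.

Listing terms: b_1 = 3, b_2 = 14, b_3 = 18, b_4 = 10, b_5 = 0, b_6 = 20, b_7 = 6, b_8 = 8, b_9 = 4, b_{10} = 12, b_{11} = 22, b_{12} = 2, b_{13} = 16, b_{14} = 14.
Since b_{14} = b_2 = 14, the sequence is eventually periodic: after a pre-period of length 1 it cycles with period 12.
For j ≥ 2, b_j depends only on (j - 2) mod 12. (740 - 2) mod 12 = 6, so b_{740} = b_8 = 8.

8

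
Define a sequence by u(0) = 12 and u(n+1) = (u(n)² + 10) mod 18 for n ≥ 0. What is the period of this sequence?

3

u(0) = 12, u(1) = 10, u(2) = 2, u(3) = 14, u(4) = 8, u(5) = 2.
Since u(5) = u(2) = 2, the sequence is eventually periodic: after a pre-period of length 2 it cycles with period 3.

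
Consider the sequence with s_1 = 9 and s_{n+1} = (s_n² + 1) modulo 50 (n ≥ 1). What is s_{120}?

30

We have s_1 = 9; s_2 = 32; s_3 = 25; s_4 = 26; s_5 = 27; s_6 = 30; s_7 = 1; s_8 = 2; s_9 = 5; s_{10} = 26.
Since s_{10} = s_4 = 26, the sequence is eventually periodic: after a pre-period of length 3 it cycles with period 6.
For n ≥ 4, s_n depends only on (n - 4) mod 6. (120 - 4) mod 6 = 2, so s_{120} = s_6 = 30.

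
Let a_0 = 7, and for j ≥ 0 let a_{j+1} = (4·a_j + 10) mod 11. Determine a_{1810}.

Listing terms: a_0 = 7,  a_1 = 5,  a_2 = 8,  a_3 = 9,  a_4 = 2,  a_5 = 7.
The sequence repeats with period 5.
(1810 - 0) mod 5 = 0, so a_{1810} = a_0 = 7.

7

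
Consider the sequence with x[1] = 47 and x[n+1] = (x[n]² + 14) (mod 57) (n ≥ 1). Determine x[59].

2

We have x[1] = 47,  x[2] = 0,  x[3] = 14,  x[4] = 39,  x[5] = 53,  x[6] = 30,  x[7] = 2,  x[8] = 18,  x[9] = 53.
Since x[9] = x[5] = 53, the sequence is eventually periodic: after a pre-period of length 4 it cycles with period 4.
For n ≥ 5, x[n] depends only on (n - 5) mod 4. (59 - 5) mod 4 = 2, so x[59] = x[7] = 2.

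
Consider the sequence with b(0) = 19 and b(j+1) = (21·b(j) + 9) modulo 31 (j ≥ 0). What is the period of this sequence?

b(0) = 19, b(1) = 5, b(2) = 21, b(3) = 16, b(4) = 4, b(5) = 0, b(6) = 9, b(7) = 12, b(8) = 13, b(9) = 3, b(10) = 10, b(11) = 2, b(12) = 20, b(13) = 26, b(14) = 28, b(15) = 8, b(16) = 22, b(17) = 6, b(18) = 11, b(19) = 23, b(20) = 27, b(21) = 18, b(22) = 15, b(23) = 14, b(24) = 24, b(25) = 17, b(26) = 25, b(27) = 7, b(28) = 1, b(29) = 30, b(30) = 19.
The sequence repeats with period 30.

30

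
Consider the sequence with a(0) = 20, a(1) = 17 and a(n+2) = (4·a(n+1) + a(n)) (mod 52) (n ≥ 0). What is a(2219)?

9

Computing terms: a(0) = 20, a(1) = 17, a(2) = 36, a(3) = 5, a(4) = 4, a(5) = 21, a(6) = 36, a(7) = 9, a(8) = 20, a(9) = 37, a(10) = 12, a(11) = 33, a(12) = 40, a(13) = 37, a(14) = 32, a(15) = 9, a(16) = 16, a(17) = 21, a(18) = 48, a(19) = 5, a(20) = 16, a(21) = 17, a(22) = 32, a(23) = 41, a(24) = 40, a(25) = 45, a(26) = 12, a(27) = 41, a(28) = 20, a(29) = 17.
The sequence repeats with period 28.
So a(2219) = a(0 + ((2219-0) mod 28)) = a(7) = 9.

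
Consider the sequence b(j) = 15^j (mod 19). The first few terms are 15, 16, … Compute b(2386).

4

Listing terms: b(1) = 15; b(2) = 16; b(3) = 12; b(4) = 9; b(5) = 2; b(6) = 11; b(7) = 13; b(8) = 5; b(9) = 18; b(10) = 4; b(11) = 3; b(12) = 7; b(13) = 10; b(14) = 17; b(15) = 8; b(16) = 6; b(17) = 14; b(18) = 1; b(19) = 15.
Since b(19) = b(1) = 15, the sequence is periodic with period 18.
(2386 - 1) mod 18 = 9, so b(2386) = b(10) = 4.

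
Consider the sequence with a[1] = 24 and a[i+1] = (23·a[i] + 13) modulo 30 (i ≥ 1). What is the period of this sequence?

Listing terms: a[1] = 24,  a[2] = 25,  a[3] = 18,  a[4] = 7,  a[5] = 24.
The sequence repeats with period 4.

4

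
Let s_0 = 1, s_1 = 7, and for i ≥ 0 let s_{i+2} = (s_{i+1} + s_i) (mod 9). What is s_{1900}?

5

We have s_0 = 1; s_1 = 7; s_2 = 8; s_3 = 6; s_4 = 5; s_5 = 2; s_6 = 7; s_7 = 0; s_8 = 7; s_9 = 7; s_{10} = 5; s_{11} = 3; s_{12} = 8; s_{13} = 2; s_{14} = 1; s_{15} = 3; s_{16} = 4; s_{17} = 7; s_{18} = 2; s_{19} = 0; s_{20} = 2; s_{21} = 2; s_{22} = 4; s_{23} = 6; s_{24} = 1; s_{25} = 7.
The sequence repeats with period 24.
(1900 - 0) mod 24 = 4, so s_{1900} = s_4 = 5.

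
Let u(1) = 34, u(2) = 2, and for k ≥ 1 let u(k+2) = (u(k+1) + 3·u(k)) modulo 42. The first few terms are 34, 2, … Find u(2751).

8

Computing terms: u(1) = 34; u(2) = 2; u(3) = 20; u(4) = 26; u(5) = 2; u(6) = 38; u(7) = 2; u(8) = 32; u(9) = 38; u(10) = 8; u(11) = 38; u(12) = 20; u(13) = 8; u(14) = 26; u(15) = 8; u(16) = 2; u(17) = 26; u(18) = 32; u(19) = 26; u(20) = 38; u(21) = 32; u(22) = 20; u(23) = 32; u(24) = 8; u(25) = 20; u(26) = 2; u(27) = 20.
Since (u(26), u(27)) = (u(2), u(3)) = (2, 20) (two consecutive terms determine the rest), the sequence is eventually periodic: after a pre-period of length 1 it cycles with period 24.
For k ≥ 2, u(k) depends only on (k - 2) mod 24. (2751 - 2) mod 24 = 13, so u(2751) = u(15) = 8.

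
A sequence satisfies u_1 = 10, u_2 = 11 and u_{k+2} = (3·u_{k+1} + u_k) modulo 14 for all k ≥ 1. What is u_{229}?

8

u_1 = 10; u_2 = 11; u_3 = 1; u_4 = 0; u_5 = 1; u_6 = 3; u_7 = 10; u_8 = 5; u_9 = 11; u_{10} = 10; u_{11} = 13; u_{12} = 7; u_{13} = 6; u_{14} = 11; u_{15} = 11; u_{16} = 2; u_{17} = 3; u_{18} = 11; u_{19} = 8; u_{20} = 7; u_{21} = 1; u_{22} = 10; u_{23} = 3; u_{24} = 5; u_{25} = 4; u_{26} = 3; u_{27} = 13; u_{28} = 0; u_{29} = 13; u_{30} = 11; u_{31} = 4; u_{32} = 9; u_{33} = 3; u_{34} = 4; u_{35} = 1; u_{36} = 7; u_{37} = 8; u_{38} = 3; u_{39} = 3; u_{40} = 12; u_{41} = 11; u_{42} = 3; u_{43} = 6; u_{44} = 7; u_{45} = 13; u_{46} = 4; u_{47} = 11; u_{48} = 9; u_{49} = 10; u_{50} = 11.
Since (u_{49}, u_{50}) = (u_1, u_2) = (10, 11) (two consecutive terms determine the rest), the sequence is periodic with period 48.
So u_{229} = u_{1 + ((229-1) mod 48)} = u_{37} = 8.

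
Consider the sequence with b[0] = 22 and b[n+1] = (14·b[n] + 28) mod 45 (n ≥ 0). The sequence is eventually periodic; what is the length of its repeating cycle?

6

Listing terms: b[0] = 22, b[1] = 21, b[2] = 7, b[3] = 36, b[4] = 37, b[5] = 6, b[6] = 22.
The sequence repeats with period 6.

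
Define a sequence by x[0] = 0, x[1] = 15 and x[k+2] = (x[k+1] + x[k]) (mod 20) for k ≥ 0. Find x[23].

15

We have x[0] = 0, x[1] = 15, x[2] = 15, x[3] = 10, x[4] = 5, x[5] = 15, x[6] = 0, x[7] = 15.
The sequence repeats with period 6.
So x[23] = x[0 + ((23-0) mod 6)] = x[5] = 15.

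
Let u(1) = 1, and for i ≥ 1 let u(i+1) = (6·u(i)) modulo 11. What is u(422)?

Listing terms: u(1) = 1; u(2) = 6; u(3) = 3; u(4) = 7; u(5) = 9; u(6) = 10; u(7) = 5; u(8) = 8; u(9) = 4; u(10) = 2; u(11) = 1.
Since u(11) = u(1) = 1, the sequence is periodic with period 10.
(422 - 1) mod 10 = 1, so u(422) = u(2) = 6.

6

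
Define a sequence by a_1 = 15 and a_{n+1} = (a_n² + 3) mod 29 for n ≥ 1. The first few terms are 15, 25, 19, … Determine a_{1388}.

10

Computing terms: a_1 = 15; a_2 = 25; a_3 = 19; a_4 = 16; a_5 = 27; a_6 = 7; a_7 = 23; a_8 = 10; a_9 = 16.
Since a_9 = a_4 = 16, the sequence is eventually periodic: after a pre-period of length 3 it cycles with period 5.
For n ≥ 4, a_n depends only on (n - 4) mod 5. (1388 - 4) mod 5 = 4, so a_{1388} = a_8 = 10.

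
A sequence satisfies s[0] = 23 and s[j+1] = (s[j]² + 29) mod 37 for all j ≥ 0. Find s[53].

22

Listing terms: s[0] = 23,  s[1] = 3,  s[2] = 1,  s[3] = 30,  s[4] = 4,  s[5] = 8,  s[6] = 19,  s[7] = 20,  s[8] = 22,  s[9] = 32,  s[10] = 17,  s[11] = 22.
Since s[11] = s[8] = 22, the sequence is eventually periodic: after a pre-period of length 8 it cycles with period 3.
For j ≥ 8, s[j] depends only on (j - 8) mod 3. (53 - 8) mod 3 = 0, so s[53] = s[8] = 22.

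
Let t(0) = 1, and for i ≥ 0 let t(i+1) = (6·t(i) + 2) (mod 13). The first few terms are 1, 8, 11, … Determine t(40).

7

t(0) = 1,  t(1) = 8,  t(2) = 11,  t(3) = 3,  t(4) = 7,  t(5) = 5,  t(6) = 6,  t(7) = 12,  t(8) = 9,  t(9) = 4,  t(10) = 0,  t(11) = 2,  t(12) = 1.
The sequence repeats with period 12.
(40 - 0) mod 12 = 4, so t(40) = t(4) = 7.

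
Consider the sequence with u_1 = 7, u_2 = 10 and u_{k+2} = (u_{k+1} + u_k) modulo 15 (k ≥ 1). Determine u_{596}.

9

u_1 = 7,  u_2 = 10,  u_3 = 2,  u_4 = 12,  u_5 = 14,  u_6 = 11,  u_7 = 10,  u_8 = 6,  u_9 = 1,  u_{10} = 7,  u_{11} = 8,  u_{12} = 0,  u_{13} = 8,  u_{14} = 8,  u_{15} = 1,  u_{16} = 9,  u_{17} = 10,  u_{18} = 4,  u_{19} = 14,  u_{20} = 3,  u_{21} = 2,  u_{22} = 5,  u_{23} = 7,  u_{24} = 12,  u_{25} = 4,  u_{26} = 1,  u_{27} = 5,  u_{28} = 6,  u_{29} = 11,  u_{30} = 2,  u_{31} = 13,  u_{32} = 0,  u_{33} = 13,  u_{34} = 13,  u_{35} = 11,  u_{36} = 9,  u_{37} = 5,  u_{38} = 14,  u_{39} = 4,  u_{40} = 3,  u_{41} = 7,  u_{42} = 10.
Since (u_{41}, u_{42}) = (u_1, u_2) = (7, 10) (two consecutive terms determine the rest), the sequence is periodic with period 40.
(596 - 1) mod 40 = 35, so u_{596} = u_{36} = 9.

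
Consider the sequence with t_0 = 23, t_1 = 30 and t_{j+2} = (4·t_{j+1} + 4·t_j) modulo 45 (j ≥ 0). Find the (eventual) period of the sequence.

24

Computing terms: t_0 = 23, t_1 = 30, t_2 = 32, t_3 = 23, t_4 = 40, t_5 = 27, t_6 = 43, t_7 = 10, t_8 = 32, t_9 = 33, t_{10} = 35, t_{11} = 2, t_{12} = 13, t_{13} = 15, t_{14} = 22, t_{15} = 13, t_{16} = 5, t_{17} = 27, t_{18} = 38, t_{19} = 35, t_{20} = 22, t_{21} = 3, t_{22} = 10, t_{23} = 7, t_{24} = 23, t_{25} = 30.
Since (t_{24}, t_{25}) = (t_0, t_1) = (23, 30) (two consecutive terms determine the rest), the sequence is periodic with period 24.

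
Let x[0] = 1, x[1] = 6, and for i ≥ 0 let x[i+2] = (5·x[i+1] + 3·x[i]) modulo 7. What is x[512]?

5

Listing terms: x[0] = 1; x[1] = 6; x[2] = 5; x[3] = 1; x[4] = 6.
Since (x[3], x[4]) = (x[0], x[1]) = (1, 6) (two consecutive terms determine the rest), the sequence is periodic with period 3.
So x[512] = x[0 + ((512-0) mod 3)] = x[2] = 5.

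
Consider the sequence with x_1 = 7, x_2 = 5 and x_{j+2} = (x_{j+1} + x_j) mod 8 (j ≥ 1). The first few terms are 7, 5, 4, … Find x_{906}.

6

Listing terms: x_1 = 7,  x_2 = 5,  x_3 = 4,  x_4 = 1,  x_5 = 5,  x_6 = 6,  x_7 = 3,  x_8 = 1,  x_9 = 4,  x_{10} = 5,  x_{11} = 1,  x_{12} = 6,  x_{13} = 7,  x_{14} = 5.
The sequence repeats with period 12.
(906 - 1) mod 12 = 5, so x_{906} = x_6 = 6.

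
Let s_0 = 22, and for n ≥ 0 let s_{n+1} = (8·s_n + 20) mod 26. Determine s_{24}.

22

s_0 = 22,  s_1 = 14,  s_2 = 2,  s_3 = 10,  s_4 = 22.
Since s_4 = s_0 = 22, the sequence is periodic with period 4.
So s_{24} = s_{0 + ((24-0) mod 4)} = s_0 = 22.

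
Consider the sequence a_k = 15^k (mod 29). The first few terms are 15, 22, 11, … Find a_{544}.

25

a_1 = 15,  a_2 = 22,  a_3 = 11,  a_4 = 20,  a_5 = 10,  a_6 = 5,  a_7 = 17,  a_8 = 23,  a_9 = 26,  a_{10} = 13,  a_{11} = 21,  a_{12} = 25,  a_{13} = 27,  a_{14} = 28,  a_{15} = 14,  a_{16} = 7,  a_{17} = 18,  a_{18} = 9,  a_{19} = 19,  a_{20} = 24,  a_{21} = 12,  a_{22} = 6,  a_{23} = 3,  a_{24} = 16,  a_{25} = 8,  a_{26} = 4,  a_{27} = 2,  a_{28} = 1,  a_{29} = 15.
Since a_{29} = a_1 = 15, the sequence is periodic with period 28.
So a_{544} = a_{1 + ((544-1) mod 28)} = a_{12} = 25.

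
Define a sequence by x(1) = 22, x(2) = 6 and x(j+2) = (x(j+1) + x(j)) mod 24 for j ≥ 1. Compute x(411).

We have x(1) = 22, x(2) = 6, x(3) = 4, x(4) = 10, x(5) = 14, x(6) = 0, x(7) = 14, x(8) = 14, x(9) = 4, x(10) = 18, x(11) = 22, x(12) = 16, x(13) = 14, x(14) = 6, x(15) = 20, x(16) = 2, x(17) = 22, x(18) = 0, x(19) = 22, x(20) = 22, x(21) = 20, x(22) = 18, x(23) = 14, x(24) = 8, x(25) = 22, x(26) = 6.
Since (x(25), x(26)) = (x(1), x(2)) = (22, 6) (two consecutive terms determine the rest), the sequence is periodic with period 24.
So x(411) = x(1 + ((411-1) mod 24)) = x(3) = 4.

4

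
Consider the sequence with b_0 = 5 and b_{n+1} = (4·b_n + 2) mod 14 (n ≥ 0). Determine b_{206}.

6

Listing terms: b_0 = 5; b_1 = 8; b_2 = 6; b_3 = 12; b_4 = 8.
Since b_4 = b_1 = 8, the sequence is eventually periodic: after a pre-period of length 1 it cycles with period 3.
For n ≥ 1, b_n depends only on (n - 1) mod 3. (206 - 1) mod 3 = 1, so b_{206} = b_2 = 6.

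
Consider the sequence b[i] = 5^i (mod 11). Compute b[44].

9

b[0] = 1,  b[1] = 5,  b[2] = 3,  b[3] = 4,  b[4] = 9,  b[5] = 1.
The sequence repeats with period 5.
(44 - 0) mod 5 = 4, so b[44] = b[4] = 9.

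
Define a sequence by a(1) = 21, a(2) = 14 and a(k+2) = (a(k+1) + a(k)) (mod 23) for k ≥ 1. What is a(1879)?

Computing terms: a(1) = 21, a(2) = 14, a(3) = 12, a(4) = 3, a(5) = 15, a(6) = 18, a(7) = 10, a(8) = 5, a(9) = 15, a(10) = 20, a(11) = 12, a(12) = 9, a(13) = 21, a(14) = 7, a(15) = 5, a(16) = 12, a(17) = 17, a(18) = 6, a(19) = 0, a(20) = 6, a(21) = 6, a(22) = 12, a(23) = 18, a(24) = 7, a(25) = 2, a(26) = 9, a(27) = 11, a(28) = 20, a(29) = 8, a(30) = 5, a(31) = 13, a(32) = 18, a(33) = 8, a(34) = 3, a(35) = 11, a(36) = 14, a(37) = 2, a(38) = 16, a(39) = 18, a(40) = 11, a(41) = 6, a(42) = 17, a(43) = 0, a(44) = 17, a(45) = 17, a(46) = 11, a(47) = 5, a(48) = 16, a(49) = 21, a(50) = 14.
Since (a(49), a(50)) = (a(1), a(2)) = (21, 14) (two consecutive terms determine the rest), the sequence is periodic with period 48.
(1879 - 1) mod 48 = 6, so a(1879) = a(7) = 10.

10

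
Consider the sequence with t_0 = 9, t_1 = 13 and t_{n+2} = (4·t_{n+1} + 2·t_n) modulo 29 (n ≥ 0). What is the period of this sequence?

Computing terms: t_0 = 9, t_1 = 13, t_2 = 12, t_3 = 16, t_4 = 1, t_5 = 7, t_6 = 1, t_7 = 18, t_8 = 16, t_9 = 13, t_{10} = 26, t_{11} = 14, t_{12} = 21, t_{13} = 25, t_{14} = 26, t_{15} = 9, t_{16} = 1, t_{17} = 22, t_{18} = 3, t_{19} = 27, t_{20} = 27, t_{21} = 17, t_{22} = 6, t_{23} = 0, t_{24} = 12, t_{25} = 19, t_{26} = 13, t_{27} = 3, t_{28} = 9, t_{29} = 13.
Since (t_{28}, t_{29}) = (t_0, t_1) = (9, 13) (two consecutive terms determine the rest), the sequence is periodic with period 28.

28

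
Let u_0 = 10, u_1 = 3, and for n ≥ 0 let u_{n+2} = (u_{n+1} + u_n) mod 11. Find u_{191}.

3

Listing terms: u_0 = 10, u_1 = 3, u_2 = 2, u_3 = 5, u_4 = 7, u_5 = 1, u_6 = 8, u_7 = 9, u_8 = 6, u_9 = 4, u_{10} = 10, u_{11} = 3.
Since (u_{10}, u_{11}) = (u_0, u_1) = (10, 3) (two consecutive terms determine the rest), the sequence is periodic with period 10.
(191 - 0) mod 10 = 1, so u_{191} = u_1 = 3.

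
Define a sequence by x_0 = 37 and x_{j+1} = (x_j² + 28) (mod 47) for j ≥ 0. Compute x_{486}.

Computing terms: x_0 = 37,  x_1 = 34,  x_2 = 9,  x_3 = 15,  x_4 = 18,  x_5 = 23,  x_6 = 40,  x_7 = 30,  x_8 = 35,  x_9 = 31,  x_{10} = 2,  x_{11} = 32,  x_{12} = 18.
Since x_{12} = x_4 = 18, the sequence is eventually periodic: after a pre-period of length 4 it cycles with period 8.
For j ≥ 4, x_j depends only on (j - 4) mod 8. (486 - 4) mod 8 = 2, so x_{486} = x_6 = 40.

40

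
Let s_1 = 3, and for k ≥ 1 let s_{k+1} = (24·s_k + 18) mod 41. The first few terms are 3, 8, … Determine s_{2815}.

11

Computing terms: s_1 = 3, s_2 = 8, s_3 = 5, s_4 = 15, s_5 = 9, s_6 = 29, s_7 = 17, s_8 = 16, s_9 = 33, s_{10} = 31, s_{11} = 24, s_{12} = 20, s_{13} = 6, s_{14} = 39, s_{15} = 11, s_{16} = 36, s_{17} = 21, s_{18} = 30, s_{19} = 0, s_{20} = 18, s_{21} = 40, s_{22} = 35, s_{23} = 38, s_{24} = 28, s_{25} = 34, s_{26} = 14, s_{27} = 26, s_{28} = 27, s_{29} = 10, s_{30} = 12, s_{31} = 19, s_{32} = 23, s_{33} = 37, s_{34} = 4, s_{35} = 32, s_{36} = 7, s_{37} = 22, s_{38} = 13, s_{39} = 2, s_{40} = 25, s_{41} = 3.
The sequence repeats with period 40.
(2815 - 1) mod 40 = 14, so s_{2815} = s_{15} = 11.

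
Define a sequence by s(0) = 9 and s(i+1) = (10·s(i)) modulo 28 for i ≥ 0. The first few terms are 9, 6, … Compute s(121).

20

s(0) = 9, s(1) = 6, s(2) = 4, s(3) = 12, s(4) = 8, s(5) = 24, s(6) = 16, s(7) = 20, s(8) = 4.
Since s(8) = s(2) = 4, the sequence is eventually periodic: after a pre-period of length 2 it cycles with period 6.
For i ≥ 2, s(i) depends only on (i - 2) mod 6. (121 - 2) mod 6 = 5, so s(121) = s(7) = 20.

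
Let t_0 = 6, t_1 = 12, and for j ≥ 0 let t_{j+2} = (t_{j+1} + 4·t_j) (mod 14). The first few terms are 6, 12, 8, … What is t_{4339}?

We have t_0 = 6; t_1 = 12; t_2 = 8; t_3 = 0; t_4 = 4; t_5 = 4; t_6 = 6; t_7 = 8; t_8 = 4; t_9 = 8; t_{10} = 10; t_{11} = 0; t_{12} = 12; t_{13} = 12; t_{14} = 4; t_{15} = 10; t_{16} = 12; t_{17} = 10; t_{18} = 2; t_{19} = 0; t_{20} = 8; t_{21} = 8; t_{22} = 12; t_{23} = 2; t_{24} = 8; t_{25} = 2; t_{26} = 6; t_{27} = 0; t_{28} = 10; t_{29} = 10; t_{30} = 8; t_{31} = 6; t_{32} = 10; t_{33} = 6; t_{34} = 4; t_{35} = 0; t_{36} = 2; t_{37} = 2; t_{38} = 10; t_{39} = 4; t_{40} = 2; t_{41} = 4; t_{42} = 12; t_{43} = 0; t_{44} = 6; t_{45} = 6; t_{46} = 2; t_{47} = 12; t_{48} = 6; t_{49} = 12.
Since (t_{48}, t_{49}) = (t_0, t_1) = (6, 12) (two consecutive terms determine the rest), the sequence is periodic with period 48.
(4339 - 0) mod 48 = 19, so t_{4339} = t_{19} = 0.

0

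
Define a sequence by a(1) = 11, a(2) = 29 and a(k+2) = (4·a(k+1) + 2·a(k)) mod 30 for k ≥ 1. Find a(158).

14

a(1) = 11, a(2) = 29, a(3) = 18, a(4) = 10, a(5) = 16, a(6) = 24, a(7) = 8, a(8) = 20, a(9) = 6, a(10) = 4, a(11) = 28, a(12) = 0, a(13) = 26, a(14) = 14, a(15) = 18, a(16) = 10.
Since (a(15), a(16)) = (a(3), a(4)) = (18, 10) (two consecutive terms determine the rest), the sequence is eventually periodic: after a pre-period of length 2 it cycles with period 12.
For k ≥ 3, a(k) depends only on (k - 3) mod 12. (158 - 3) mod 12 = 11, so a(158) = a(14) = 14.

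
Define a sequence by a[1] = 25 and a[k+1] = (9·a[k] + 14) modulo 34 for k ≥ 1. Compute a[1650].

Listing terms: a[1] = 25,  a[2] = 1,  a[3] = 23,  a[4] = 17,  a[5] = 31,  a[6] = 21,  a[7] = 33,  a[8] = 5,  a[9] = 25.
Since a[9] = a[1] = 25, the sequence is periodic with period 8.
(1650 - 1) mod 8 = 1, so a[1650] = a[2] = 1.

1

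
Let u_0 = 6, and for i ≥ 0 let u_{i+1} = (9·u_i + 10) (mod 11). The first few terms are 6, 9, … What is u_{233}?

4

Listing terms: u_0 = 6, u_1 = 9, u_2 = 3, u_3 = 4, u_4 = 2, u_5 = 6.
Since u_5 = u_0 = 6, the sequence is periodic with period 5.
(233 - 0) mod 5 = 3, so u_{233} = u_3 = 4.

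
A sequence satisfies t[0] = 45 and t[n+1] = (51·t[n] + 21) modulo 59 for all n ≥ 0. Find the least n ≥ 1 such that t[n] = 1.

8

t[0] = 45; t[1] = 15; t[2] = 19; t[3] = 46; t[4] = 7; t[5] = 24; t[6] = 6; t[7] = 32; t[8] = 1; t[9] = 13; t[10] = 35; t[11] = 36; t[12] = 28; t[13] = 33; t[14] = 52; t[15] = 18; t[16] = 54; t[17] = 2; t[18] = 5; t[19] = 40; t[20] = 55; t[21] = 53; t[22] = 10; t[23] = 0; t[24] = 21; t[25] = 30; t[26] = 17; t[27] = 3; t[28] = 56; t[29] = 45.
Since t[29] = t[0] = 45, the sequence is periodic with period 29.
The value 1 first appears (with n ≥ 1) at t[8].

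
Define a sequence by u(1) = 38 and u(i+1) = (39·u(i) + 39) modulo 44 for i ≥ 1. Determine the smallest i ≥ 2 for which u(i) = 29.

Computing terms: u(1) = 38; u(2) = 25; u(3) = 2; u(4) = 29; u(5) = 26; u(6) = 41; u(7) = 10; u(8) = 33; u(9) = 6; u(10) = 9; u(11) = 38.
Since u(11) = u(1) = 38, the sequence is periodic with period 10.
The value 29 first appears (with i ≥ 2) at u(4).

4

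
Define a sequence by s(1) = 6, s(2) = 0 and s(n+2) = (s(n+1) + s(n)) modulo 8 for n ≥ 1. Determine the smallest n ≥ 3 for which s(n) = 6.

Listing terms: s(1) = 6, s(2) = 0, s(3) = 6, s(4) = 6, s(5) = 4, s(6) = 2, s(7) = 6, s(8) = 0.
Since (s(7), s(8)) = (s(1), s(2)) = (6, 0) (two consecutive terms determine the rest), the sequence is periodic with period 6.
The value 6 first appears (with n ≥ 3) at s(3).

3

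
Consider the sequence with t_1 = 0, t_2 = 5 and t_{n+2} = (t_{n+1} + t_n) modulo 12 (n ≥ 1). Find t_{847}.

4

We have t_1 = 0; t_2 = 5; t_3 = 5; t_4 = 10; t_5 = 3; t_6 = 1; t_7 = 4; t_8 = 5; t_9 = 9; t_{10} = 2; t_{11} = 11; t_{12} = 1; t_{13} = 0; t_{14} = 1; t_{15} = 1; t_{16} = 2; t_{17} = 3; t_{18} = 5; t_{19} = 8; t_{20} = 1; t_{21} = 9; t_{22} = 10; t_{23} = 7; t_{24} = 5; t_{25} = 0; t_{26} = 5.
Since (t_{25}, t_{26}) = (t_1, t_2) = (0, 5) (two consecutive terms determine the rest), the sequence is periodic with period 24.
(847 - 1) mod 24 = 6, so t_{847} = t_7 = 4.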